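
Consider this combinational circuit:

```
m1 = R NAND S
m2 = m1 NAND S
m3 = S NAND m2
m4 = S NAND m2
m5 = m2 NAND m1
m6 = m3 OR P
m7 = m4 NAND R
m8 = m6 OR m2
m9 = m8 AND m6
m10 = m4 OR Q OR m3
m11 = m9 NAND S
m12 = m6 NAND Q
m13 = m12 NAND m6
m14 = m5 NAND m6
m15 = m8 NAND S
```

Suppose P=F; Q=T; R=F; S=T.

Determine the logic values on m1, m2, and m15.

m1 = T; m2 = F; m15 = F

m1 = R NAND S = F NAND T = T
m2 = m1 NAND S = T NAND T = F
m3 = S NAND m2 = T NAND F = T
m6 = m3 OR P = T OR F = T
m8 = m6 OR m2 = T OR F = T
m15 = m8 NAND S = T NAND T = F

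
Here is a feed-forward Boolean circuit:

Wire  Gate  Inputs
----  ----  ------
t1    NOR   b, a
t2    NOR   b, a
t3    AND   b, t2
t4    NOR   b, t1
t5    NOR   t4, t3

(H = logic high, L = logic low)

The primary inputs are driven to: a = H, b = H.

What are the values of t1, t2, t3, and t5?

t1 = b NOR a = H NOR H = L
t2 = b NOR a = H NOR H = L
t3 = b AND t2 = H AND L = L
t4 = b NOR t1 = H NOR L = L
t5 = t4 NOR t3 = L NOR L = H

t1 = L, t2 = L, t3 = L, t5 = H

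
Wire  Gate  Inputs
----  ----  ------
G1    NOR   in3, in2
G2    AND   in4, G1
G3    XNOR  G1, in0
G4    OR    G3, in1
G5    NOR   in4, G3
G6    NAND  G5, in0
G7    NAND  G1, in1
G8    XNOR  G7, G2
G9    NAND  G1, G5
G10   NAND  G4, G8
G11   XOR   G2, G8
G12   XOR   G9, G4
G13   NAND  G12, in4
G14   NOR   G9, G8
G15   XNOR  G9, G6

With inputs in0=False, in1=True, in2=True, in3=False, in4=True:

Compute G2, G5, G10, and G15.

G2 = False, G5 = False, G10 = True, G15 = True

G1 = in3 NOR in2 = False NOR True = False
G2 = in4 AND G1 = True AND False = False
G3 = G1 XNOR in0 = False XNOR False = True
G4 = G3 OR in1 = True OR True = True
G5 = in4 NOR G3 = True NOR True = False
G6 = G5 NAND in0 = False NAND False = True
G7 = G1 NAND in1 = False NAND True = True
G8 = G7 XNOR G2 = True XNOR False = False
G9 = G1 NAND G5 = False NAND False = True
G10 = G4 NAND G8 = True NAND False = True
G15 = G9 XNOR G6 = True XNOR True = True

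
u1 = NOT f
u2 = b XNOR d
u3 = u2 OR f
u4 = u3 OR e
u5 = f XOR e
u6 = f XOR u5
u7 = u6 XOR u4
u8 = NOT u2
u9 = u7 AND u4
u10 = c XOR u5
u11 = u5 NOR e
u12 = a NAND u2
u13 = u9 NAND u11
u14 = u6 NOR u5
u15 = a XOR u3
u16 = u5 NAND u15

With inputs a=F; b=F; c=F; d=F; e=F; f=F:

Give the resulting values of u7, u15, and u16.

u2 = b XNOR d = F XNOR F = T
u3 = u2 OR f = T OR F = T
u4 = u3 OR e = T OR F = T
u5 = f XOR e = F XOR F = F
u6 = f XOR u5 = F XOR F = F
u7 = u6 XOR u4 = F XOR T = T
u15 = a XOR u3 = F XOR T = T
u16 = u5 NAND u15 = F NAND T = T

u7 = T, u15 = T, u16 = T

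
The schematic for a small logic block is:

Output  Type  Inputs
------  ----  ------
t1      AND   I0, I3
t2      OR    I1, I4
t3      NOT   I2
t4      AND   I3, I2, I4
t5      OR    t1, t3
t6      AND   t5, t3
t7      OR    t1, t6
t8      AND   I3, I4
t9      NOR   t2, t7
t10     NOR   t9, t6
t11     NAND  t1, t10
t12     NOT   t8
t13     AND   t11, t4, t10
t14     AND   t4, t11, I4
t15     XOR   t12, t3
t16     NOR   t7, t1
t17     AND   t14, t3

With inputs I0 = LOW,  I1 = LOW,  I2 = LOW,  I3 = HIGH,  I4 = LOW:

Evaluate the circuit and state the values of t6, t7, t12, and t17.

t1 = I0 AND I3 = LOW AND HIGH = LOW
t2 = I1 OR I4 = LOW OR LOW = LOW
t3 = NOT I2 = NOT LOW = HIGH
t4 = I3 AND I2 AND I4 = HIGH AND LOW AND LOW = LOW
t5 = t1 OR t3 = LOW OR HIGH = HIGH
t6 = t5 AND t3 = HIGH AND HIGH = HIGH
t7 = t1 OR t6 = LOW OR HIGH = HIGH
t8 = I3 AND I4 = HIGH AND LOW = LOW
t9 = t2 NOR t7 = LOW NOR HIGH = LOW
t10 = t9 NOR t6 = LOW NOR HIGH = LOW
t11 = t1 NAND t10 = LOW NAND LOW = HIGH
t12 = NOT t8 = NOT LOW = HIGH
t14 = t4 AND t11 AND I4 = LOW AND HIGH AND LOW = LOW
t17 = t14 AND t3 = LOW AND HIGH = LOW

t6 = HIGH  t7 = HIGH  t12 = HIGH  t17 = LOW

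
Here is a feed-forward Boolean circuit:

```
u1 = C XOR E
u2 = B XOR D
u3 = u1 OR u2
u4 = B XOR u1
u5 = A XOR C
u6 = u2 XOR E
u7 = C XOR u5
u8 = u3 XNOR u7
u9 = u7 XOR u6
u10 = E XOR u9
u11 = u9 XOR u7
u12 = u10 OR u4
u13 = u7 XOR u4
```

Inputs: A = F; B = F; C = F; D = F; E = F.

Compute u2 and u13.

u1 = C XOR E = F XOR F = F
u2 = B XOR D = F XOR F = F
u4 = B XOR u1 = F XOR F = F
u5 = A XOR C = F XOR F = F
u7 = C XOR u5 = F XOR F = F
u13 = u7 XOR u4 = F XOR F = F

u2 = F, u13 = F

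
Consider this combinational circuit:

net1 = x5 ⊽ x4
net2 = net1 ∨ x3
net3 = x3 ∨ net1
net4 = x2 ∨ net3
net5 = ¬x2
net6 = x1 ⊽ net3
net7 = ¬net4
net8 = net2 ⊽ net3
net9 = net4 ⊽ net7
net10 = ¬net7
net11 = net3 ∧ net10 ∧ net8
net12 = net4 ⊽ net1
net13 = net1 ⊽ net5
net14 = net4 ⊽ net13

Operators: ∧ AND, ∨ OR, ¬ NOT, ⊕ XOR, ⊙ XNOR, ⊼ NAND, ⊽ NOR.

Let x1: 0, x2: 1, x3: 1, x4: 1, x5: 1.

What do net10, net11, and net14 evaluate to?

net1 = x5 NOR x4 = 1 NOR 1 = 0
net2 = net1 OR x3 = 0 OR 1 = 1
net3 = x3 OR net1 = 1 OR 0 = 1
net4 = x2 OR net3 = 1 OR 1 = 1
net5 = NOT x2 = NOT 1 = 0
net7 = NOT net4 = NOT 1 = 0
net8 = net2 NOR net3 = 1 NOR 1 = 0
net10 = NOT net7 = NOT 0 = 1
net11 = net3 AND net10 AND net8 = 1 AND 1 AND 0 = 0
net13 = net1 NOR net5 = 0 NOR 0 = 1
net14 = net4 NOR net13 = 1 NOR 1 = 0

net10 = 1, net11 = 0, net14 = 0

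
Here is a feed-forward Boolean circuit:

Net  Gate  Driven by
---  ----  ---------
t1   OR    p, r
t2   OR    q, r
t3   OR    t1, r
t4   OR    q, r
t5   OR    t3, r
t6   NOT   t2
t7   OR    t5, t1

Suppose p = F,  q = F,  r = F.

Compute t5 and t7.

t5 = F  t7 = F

t1 = p OR r = F OR F = F
t3 = t1 OR r = F OR F = F
t5 = t3 OR r = F OR F = F
t7 = t5 OR t1 = F OR F = F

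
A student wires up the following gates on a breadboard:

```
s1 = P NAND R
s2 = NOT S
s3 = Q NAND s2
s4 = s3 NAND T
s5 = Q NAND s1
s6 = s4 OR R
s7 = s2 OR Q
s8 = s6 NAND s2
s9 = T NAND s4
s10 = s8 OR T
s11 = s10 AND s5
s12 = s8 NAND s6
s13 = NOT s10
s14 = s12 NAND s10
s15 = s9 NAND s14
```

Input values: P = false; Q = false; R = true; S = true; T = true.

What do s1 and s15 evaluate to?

s1 = true  s15 = false

s1 = P NAND R = false NAND true = true
s2 = NOT S = NOT true = false
s3 = Q NAND s2 = false NAND false = true
s4 = s3 NAND T = true NAND true = false
s6 = s4 OR R = false OR true = true
s8 = s6 NAND s2 = true NAND false = true
s9 = T NAND s4 = true NAND false = true
s10 = s8 OR T = true OR true = true
s12 = s8 NAND s6 = true NAND true = false
s14 = s12 NAND s10 = false NAND true = true
s15 = s9 NAND s14 = true NAND true = false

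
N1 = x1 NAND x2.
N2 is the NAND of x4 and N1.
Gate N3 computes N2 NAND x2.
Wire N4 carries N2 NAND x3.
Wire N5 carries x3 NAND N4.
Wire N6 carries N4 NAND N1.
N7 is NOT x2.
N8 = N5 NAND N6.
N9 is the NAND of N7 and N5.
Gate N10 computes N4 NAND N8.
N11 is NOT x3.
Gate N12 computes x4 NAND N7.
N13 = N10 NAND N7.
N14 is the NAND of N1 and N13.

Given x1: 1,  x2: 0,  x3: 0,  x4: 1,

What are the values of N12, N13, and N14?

N12 = 0, N13 = 1, N14 = 0

N1 = x1 NAND x2 = 1 NAND 0 = 1
N2 = x4 NAND N1 = 1 NAND 1 = 0
N4 = N2 NAND x3 = 0 NAND 0 = 1
N5 = x3 NAND N4 = 0 NAND 1 = 1
N6 = N4 NAND N1 = 1 NAND 1 = 0
N7 = NOT x2 = NOT 0 = 1
N8 = N5 NAND N6 = 1 NAND 0 = 1
N10 = N4 NAND N8 = 1 NAND 1 = 0
N12 = x4 NAND N7 = 1 NAND 1 = 0
N13 = N10 NAND N7 = 0 NAND 1 = 1
N14 = N1 NAND N13 = 1 NAND 1 = 0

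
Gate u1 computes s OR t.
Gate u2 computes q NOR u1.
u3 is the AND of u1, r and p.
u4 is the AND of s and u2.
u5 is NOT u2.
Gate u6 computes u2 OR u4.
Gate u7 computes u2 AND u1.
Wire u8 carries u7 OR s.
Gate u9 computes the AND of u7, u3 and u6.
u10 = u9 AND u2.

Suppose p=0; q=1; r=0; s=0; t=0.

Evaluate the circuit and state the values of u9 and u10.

u1 = s OR t = 0 OR 0 = 0
u2 = q NOR u1 = 1 NOR 0 = 0
u3 = u1 AND r AND p = 0 AND 0 AND 0 = 0
u4 = s AND u2 = 0 AND 0 = 0
u6 = u2 OR u4 = 0 OR 0 = 0
u7 = u2 AND u1 = 0 AND 0 = 0
u9 = u7 AND u3 AND u6 = 0 AND 0 AND 0 = 0
u10 = u9 AND u2 = 0 AND 0 = 0

u9 = 0, u10 = 0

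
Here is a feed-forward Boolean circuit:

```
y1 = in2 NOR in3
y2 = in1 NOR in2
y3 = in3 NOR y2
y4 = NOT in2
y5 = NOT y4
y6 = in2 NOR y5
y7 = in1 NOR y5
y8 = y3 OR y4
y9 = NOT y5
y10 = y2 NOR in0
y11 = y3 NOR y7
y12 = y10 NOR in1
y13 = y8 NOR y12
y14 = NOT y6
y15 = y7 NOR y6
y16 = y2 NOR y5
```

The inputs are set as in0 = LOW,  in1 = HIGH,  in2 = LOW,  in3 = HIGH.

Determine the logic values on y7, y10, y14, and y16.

y7 = LOW; y10 = HIGH; y14 = LOW; y16 = HIGH

y2 = in1 NOR in2 = HIGH NOR LOW = LOW
y4 = NOT in2 = NOT LOW = HIGH
y5 = NOT y4 = NOT HIGH = LOW
y6 = in2 NOR y5 = LOW NOR LOW = HIGH
y7 = in1 NOR y5 = HIGH NOR LOW = LOW
y10 = y2 NOR in0 = LOW NOR LOW = HIGH
y14 = NOT y6 = NOT HIGH = LOW
y16 = y2 NOR y5 = LOW NOR LOW = HIGH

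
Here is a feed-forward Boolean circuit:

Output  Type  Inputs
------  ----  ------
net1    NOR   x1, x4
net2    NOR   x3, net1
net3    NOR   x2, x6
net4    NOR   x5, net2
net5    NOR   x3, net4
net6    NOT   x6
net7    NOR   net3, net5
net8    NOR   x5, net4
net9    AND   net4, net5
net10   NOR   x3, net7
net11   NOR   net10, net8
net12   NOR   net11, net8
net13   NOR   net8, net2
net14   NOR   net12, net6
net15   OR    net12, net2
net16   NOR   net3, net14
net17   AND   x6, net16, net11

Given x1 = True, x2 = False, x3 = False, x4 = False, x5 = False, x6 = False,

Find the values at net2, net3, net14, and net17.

net2 = True, net3 = True, net14 = False, net17 = False

net1 = x1 NOR x4 = True NOR False = False
net2 = x3 NOR net1 = False NOR False = True
net3 = x2 NOR x6 = False NOR False = True
net4 = x5 NOR net2 = False NOR True = False
net5 = x3 NOR net4 = False NOR False = True
net6 = NOT x6 = NOT False = True
net7 = net3 NOR net5 = True NOR True = False
net8 = x5 NOR net4 = False NOR False = True
net10 = x3 NOR net7 = False NOR False = True
net11 = net10 NOR net8 = True NOR True = False
net12 = net11 NOR net8 = False NOR True = False
net14 = net12 NOR net6 = False NOR True = False
net16 = net3 NOR net14 = True NOR False = False
net17 = x6 AND net16 AND net11 = False AND False AND False = False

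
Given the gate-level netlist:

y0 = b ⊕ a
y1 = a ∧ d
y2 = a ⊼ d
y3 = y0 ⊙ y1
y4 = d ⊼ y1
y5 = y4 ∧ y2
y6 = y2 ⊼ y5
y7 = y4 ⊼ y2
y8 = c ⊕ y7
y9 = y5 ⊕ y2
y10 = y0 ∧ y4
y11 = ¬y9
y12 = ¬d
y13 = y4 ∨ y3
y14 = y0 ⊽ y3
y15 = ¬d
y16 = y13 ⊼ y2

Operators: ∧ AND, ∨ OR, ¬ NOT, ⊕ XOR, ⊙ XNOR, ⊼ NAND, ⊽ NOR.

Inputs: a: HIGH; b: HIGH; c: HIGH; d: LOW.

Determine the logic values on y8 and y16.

y0 = b XOR a = HIGH XOR HIGH = LOW
y1 = a AND d = HIGH AND LOW = LOW
y2 = a NAND d = HIGH NAND LOW = HIGH
y3 = y0 XNOR y1 = LOW XNOR LOW = HIGH
y4 = d NAND y1 = LOW NAND LOW = HIGH
y7 = y4 NAND y2 = HIGH NAND HIGH = LOW
y8 = c XOR y7 = HIGH XOR LOW = HIGH
y13 = y4 OR y3 = HIGH OR HIGH = HIGH
y16 = y13 NAND y2 = HIGH NAND HIGH = LOW

y8 = HIGH; y16 = LOW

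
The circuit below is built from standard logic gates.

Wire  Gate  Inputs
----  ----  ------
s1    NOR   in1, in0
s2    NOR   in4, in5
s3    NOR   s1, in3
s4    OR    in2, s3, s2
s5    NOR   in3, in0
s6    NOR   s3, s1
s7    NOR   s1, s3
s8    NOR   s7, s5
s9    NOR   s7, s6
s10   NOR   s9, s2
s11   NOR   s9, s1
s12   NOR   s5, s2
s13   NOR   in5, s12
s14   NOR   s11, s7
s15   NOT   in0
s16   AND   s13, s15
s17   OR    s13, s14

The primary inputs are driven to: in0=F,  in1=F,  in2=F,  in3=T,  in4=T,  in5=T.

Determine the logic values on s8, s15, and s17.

s1 = in1 NOR in0 = F NOR F = T
s2 = in4 NOR in5 = T NOR T = F
s3 = s1 NOR in3 = T NOR T = F
s5 = in3 NOR in0 = T NOR F = F
s6 = s3 NOR s1 = F NOR T = F
s7 = s1 NOR s3 = T NOR F = F
s8 = s7 NOR s5 = F NOR F = T
s9 = s7 NOR s6 = F NOR F = T
s11 = s9 NOR s1 = T NOR T = F
s12 = s5 NOR s2 = F NOR F = T
s13 = in5 NOR s12 = T NOR T = F
s14 = s11 NOR s7 = F NOR F = T
s15 = NOT in0 = NOT F = T
s17 = s13 OR s14 = F OR T = T

s8 = T; s15 = T; s17 = T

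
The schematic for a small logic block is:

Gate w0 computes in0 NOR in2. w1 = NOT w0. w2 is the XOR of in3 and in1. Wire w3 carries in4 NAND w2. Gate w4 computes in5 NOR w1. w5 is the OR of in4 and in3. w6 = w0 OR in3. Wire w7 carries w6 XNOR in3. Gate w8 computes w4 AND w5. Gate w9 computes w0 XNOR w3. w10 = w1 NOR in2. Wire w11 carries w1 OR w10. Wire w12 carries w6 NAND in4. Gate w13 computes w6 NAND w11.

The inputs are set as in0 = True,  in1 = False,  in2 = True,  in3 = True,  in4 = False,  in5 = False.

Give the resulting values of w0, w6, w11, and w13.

w0 = False; w6 = True; w11 = True; w13 = False

w0 = in0 NOR in2 = True NOR True = False
w1 = NOT w0 = NOT False = True
w6 = w0 OR in3 = False OR True = True
w10 = w1 NOR in2 = True NOR True = False
w11 = w1 OR w10 = True OR False = True
w13 = w6 NAND w11 = True NAND True = False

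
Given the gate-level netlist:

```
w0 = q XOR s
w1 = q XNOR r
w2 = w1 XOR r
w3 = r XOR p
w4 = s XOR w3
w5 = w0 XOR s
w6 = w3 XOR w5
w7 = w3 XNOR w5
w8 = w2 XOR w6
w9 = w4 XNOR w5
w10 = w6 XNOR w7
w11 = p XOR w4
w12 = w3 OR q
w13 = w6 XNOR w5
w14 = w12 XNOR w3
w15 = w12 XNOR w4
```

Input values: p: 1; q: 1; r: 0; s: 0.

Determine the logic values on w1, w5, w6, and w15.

w1 = 0  w5 = 1  w6 = 0  w15 = 1

w0 = q XOR s = 1 XOR 0 = 1
w1 = q XNOR r = 1 XNOR 0 = 0
w3 = r XOR p = 0 XOR 1 = 1
w4 = s XOR w3 = 0 XOR 1 = 1
w5 = w0 XOR s = 1 XOR 0 = 1
w6 = w3 XOR w5 = 1 XOR 1 = 0
w12 = w3 OR q = 1 OR 1 = 1
w15 = w12 XNOR w4 = 1 XNOR 1 = 1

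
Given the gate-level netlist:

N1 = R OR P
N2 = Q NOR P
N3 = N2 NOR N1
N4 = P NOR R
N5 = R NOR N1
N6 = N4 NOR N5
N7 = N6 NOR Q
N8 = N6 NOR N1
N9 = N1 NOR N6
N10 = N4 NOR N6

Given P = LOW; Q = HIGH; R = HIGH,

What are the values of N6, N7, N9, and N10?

N1 = R OR P = HIGH OR LOW = HIGH
N4 = P NOR R = LOW NOR HIGH = LOW
N5 = R NOR N1 = HIGH NOR HIGH = LOW
N6 = N4 NOR N5 = LOW NOR LOW = HIGH
N7 = N6 NOR Q = HIGH NOR HIGH = LOW
N9 = N1 NOR N6 = HIGH NOR HIGH = LOW
N10 = N4 NOR N6 = LOW NOR HIGH = LOW

N6 = HIGH; N7 = LOW; N9 = LOW; N10 = LOW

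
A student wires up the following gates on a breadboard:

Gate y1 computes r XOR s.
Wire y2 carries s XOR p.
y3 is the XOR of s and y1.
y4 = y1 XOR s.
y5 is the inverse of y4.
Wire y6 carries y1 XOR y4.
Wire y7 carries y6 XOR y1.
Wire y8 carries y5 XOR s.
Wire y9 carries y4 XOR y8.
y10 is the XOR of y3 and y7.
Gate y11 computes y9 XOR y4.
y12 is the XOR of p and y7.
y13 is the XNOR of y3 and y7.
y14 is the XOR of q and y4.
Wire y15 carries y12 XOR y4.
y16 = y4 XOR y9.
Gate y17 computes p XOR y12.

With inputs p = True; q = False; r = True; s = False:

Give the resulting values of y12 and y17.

y12 = False, y17 = True

y1 = r XOR s = True XOR False = True
y4 = y1 XOR s = True XOR False = True
y6 = y1 XOR y4 = True XOR True = False
y7 = y6 XOR y1 = False XOR True = True
y12 = p XOR y7 = True XOR True = False
y17 = p XOR y12 = True XOR False = True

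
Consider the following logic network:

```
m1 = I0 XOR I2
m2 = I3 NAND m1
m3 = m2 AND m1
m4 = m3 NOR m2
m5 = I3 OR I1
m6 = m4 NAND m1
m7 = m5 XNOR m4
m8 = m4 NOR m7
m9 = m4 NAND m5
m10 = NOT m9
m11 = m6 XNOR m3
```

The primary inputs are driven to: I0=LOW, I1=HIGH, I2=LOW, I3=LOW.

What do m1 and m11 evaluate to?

m1 = LOW  m11 = LOW

m1 = I0 XOR I2 = LOW XOR LOW = LOW
m2 = I3 NAND m1 = LOW NAND LOW = HIGH
m3 = m2 AND m1 = HIGH AND LOW = LOW
m4 = m3 NOR m2 = LOW NOR HIGH = LOW
m6 = m4 NAND m1 = LOW NAND LOW = HIGH
m11 = m6 XNOR m3 = HIGH XNOR LOW = LOW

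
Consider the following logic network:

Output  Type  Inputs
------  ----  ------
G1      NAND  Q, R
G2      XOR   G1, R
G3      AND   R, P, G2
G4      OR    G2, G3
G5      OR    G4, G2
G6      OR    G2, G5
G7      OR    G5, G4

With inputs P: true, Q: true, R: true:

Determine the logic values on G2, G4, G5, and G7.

G2 = true; G4 = true; G5 = true; G7 = true

G1 = Q NAND R = true NAND true = false
G2 = G1 XOR R = false XOR true = true
G3 = R AND P AND G2 = true AND true AND true = true
G4 = G2 OR G3 = true OR true = true
G5 = G4 OR G2 = true OR true = true
G7 = G5 OR G4 = true OR true = true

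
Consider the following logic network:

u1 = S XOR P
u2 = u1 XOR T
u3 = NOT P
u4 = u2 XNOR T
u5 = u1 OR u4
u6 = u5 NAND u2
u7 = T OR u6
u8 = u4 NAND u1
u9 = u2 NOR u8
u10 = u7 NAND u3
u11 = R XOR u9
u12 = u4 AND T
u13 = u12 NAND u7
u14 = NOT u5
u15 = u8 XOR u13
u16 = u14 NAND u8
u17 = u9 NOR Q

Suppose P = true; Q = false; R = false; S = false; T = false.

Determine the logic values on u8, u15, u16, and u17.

u1 = S XOR P = false XOR true = true
u2 = u1 XOR T = true XOR false = true
u4 = u2 XNOR T = true XNOR false = false
u5 = u1 OR u4 = true OR false = true
u6 = u5 NAND u2 = true NAND true = false
u7 = T OR u6 = false OR false = false
u8 = u4 NAND u1 = false NAND true = true
u9 = u2 NOR u8 = true NOR true = false
u12 = u4 AND T = false AND false = false
u13 = u12 NAND u7 = false NAND false = true
u14 = NOT u5 = NOT true = false
u15 = u8 XOR u13 = true XOR true = false
u16 = u14 NAND u8 = false NAND true = true
u17 = u9 NOR Q = false NOR false = true

u8 = true; u15 = false; u16 = true; u17 = true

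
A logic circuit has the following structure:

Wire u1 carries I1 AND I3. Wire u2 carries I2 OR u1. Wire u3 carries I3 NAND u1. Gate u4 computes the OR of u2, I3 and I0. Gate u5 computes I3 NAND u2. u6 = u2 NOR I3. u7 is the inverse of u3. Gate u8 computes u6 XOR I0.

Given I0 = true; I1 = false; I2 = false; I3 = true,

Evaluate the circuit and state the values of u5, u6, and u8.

u1 = I1 AND I3 = false AND true = false
u2 = I2 OR u1 = false OR false = false
u5 = I3 NAND u2 = true NAND false = true
u6 = u2 NOR I3 = false NOR true = false
u8 = u6 XOR I0 = false XOR true = true

u5 = true  u6 = false  u8 = true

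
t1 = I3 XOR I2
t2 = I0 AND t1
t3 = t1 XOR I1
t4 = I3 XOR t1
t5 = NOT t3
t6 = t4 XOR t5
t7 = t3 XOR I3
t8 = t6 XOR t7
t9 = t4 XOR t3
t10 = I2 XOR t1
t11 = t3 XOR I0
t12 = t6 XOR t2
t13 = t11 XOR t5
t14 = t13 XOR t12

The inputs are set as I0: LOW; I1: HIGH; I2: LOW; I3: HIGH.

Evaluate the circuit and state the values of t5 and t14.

t5 = HIGH, t14 = LOW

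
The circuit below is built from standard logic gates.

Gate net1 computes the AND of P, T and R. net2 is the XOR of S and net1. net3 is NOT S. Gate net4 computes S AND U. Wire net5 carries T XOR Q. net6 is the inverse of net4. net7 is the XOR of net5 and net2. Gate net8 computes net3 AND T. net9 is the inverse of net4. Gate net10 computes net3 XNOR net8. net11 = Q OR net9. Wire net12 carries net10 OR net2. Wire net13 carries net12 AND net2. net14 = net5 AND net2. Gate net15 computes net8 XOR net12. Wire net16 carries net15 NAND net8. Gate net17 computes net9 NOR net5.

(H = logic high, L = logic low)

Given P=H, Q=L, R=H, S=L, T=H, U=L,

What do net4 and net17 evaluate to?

net4 = L  net17 = L

net4 = S AND U = L AND L = L
net5 = T XOR Q = H XOR L = H
net9 = NOT net4 = NOT L = H
net17 = net9 NOR net5 = H NOR H = L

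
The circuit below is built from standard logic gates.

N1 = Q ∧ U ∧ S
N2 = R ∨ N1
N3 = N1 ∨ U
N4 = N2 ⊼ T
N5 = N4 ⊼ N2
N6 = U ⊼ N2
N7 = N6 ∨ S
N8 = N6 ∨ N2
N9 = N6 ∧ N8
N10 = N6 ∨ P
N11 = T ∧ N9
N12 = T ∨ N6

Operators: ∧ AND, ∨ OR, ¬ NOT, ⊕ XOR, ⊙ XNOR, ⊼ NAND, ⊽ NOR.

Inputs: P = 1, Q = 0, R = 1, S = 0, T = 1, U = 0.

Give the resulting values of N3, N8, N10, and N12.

N3 = 0, N8 = 1, N10 = 1, N12 = 1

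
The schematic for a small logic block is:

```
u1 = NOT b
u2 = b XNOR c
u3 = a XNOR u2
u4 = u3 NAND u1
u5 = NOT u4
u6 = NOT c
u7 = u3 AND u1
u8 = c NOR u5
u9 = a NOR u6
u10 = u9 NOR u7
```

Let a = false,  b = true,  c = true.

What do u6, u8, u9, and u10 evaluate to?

u1 = NOT b = NOT true = false
u2 = b XNOR c = true XNOR true = true
u3 = a XNOR u2 = false XNOR true = false
u4 = u3 NAND u1 = false NAND false = true
u5 = NOT u4 = NOT true = false
u6 = NOT c = NOT true = false
u7 = u3 AND u1 = false AND false = false
u8 = c NOR u5 = true NOR false = false
u9 = a NOR u6 = false NOR false = true
u10 = u9 NOR u7 = true NOR false = false

u6 = false, u8 = false, u9 = true, u10 = false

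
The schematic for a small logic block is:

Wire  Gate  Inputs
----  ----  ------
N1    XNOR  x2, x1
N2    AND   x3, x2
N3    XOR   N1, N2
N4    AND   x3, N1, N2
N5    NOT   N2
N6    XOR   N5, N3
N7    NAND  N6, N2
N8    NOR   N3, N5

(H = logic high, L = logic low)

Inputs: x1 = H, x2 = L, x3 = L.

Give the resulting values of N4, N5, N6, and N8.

N4 = L, N5 = H, N6 = H, N8 = L

N1 = x2 XNOR x1 = L XNOR H = L
N2 = x3 AND x2 = L AND L = L
N3 = N1 XOR N2 = L XOR L = L
N4 = x3 AND N1 AND N2 = L AND L AND L = L
N5 = NOT N2 = NOT L = H
N6 = N5 XOR N3 = H XOR L = H
N8 = N3 NOR N5 = L NOR H = L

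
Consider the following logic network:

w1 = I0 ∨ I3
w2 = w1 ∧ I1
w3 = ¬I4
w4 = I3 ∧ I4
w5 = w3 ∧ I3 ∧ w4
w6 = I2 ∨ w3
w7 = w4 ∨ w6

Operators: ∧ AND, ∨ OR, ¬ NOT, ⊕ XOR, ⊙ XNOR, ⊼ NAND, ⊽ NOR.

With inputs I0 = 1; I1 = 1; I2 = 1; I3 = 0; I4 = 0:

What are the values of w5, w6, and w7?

w5 = 0  w6 = 1  w7 = 1

w3 = NOT I4 = NOT 0 = 1
w4 = I3 AND I4 = 0 AND 0 = 0
w5 = w3 AND I3 AND w4 = 1 AND 0 AND 0 = 0
w6 = I2 OR w3 = 1 OR 1 = 1
w7 = w4 OR w6 = 0 OR 1 = 1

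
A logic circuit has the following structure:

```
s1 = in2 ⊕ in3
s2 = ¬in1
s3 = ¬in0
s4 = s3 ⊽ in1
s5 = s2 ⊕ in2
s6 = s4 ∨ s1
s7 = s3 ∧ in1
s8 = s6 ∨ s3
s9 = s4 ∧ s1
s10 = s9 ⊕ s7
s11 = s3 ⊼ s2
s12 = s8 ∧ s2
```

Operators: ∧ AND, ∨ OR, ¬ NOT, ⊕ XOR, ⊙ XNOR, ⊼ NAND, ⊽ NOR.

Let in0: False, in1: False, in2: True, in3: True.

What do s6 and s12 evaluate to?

s1 = in2 XOR in3 = True XOR True = False
s2 = NOT in1 = NOT False = True
s3 = NOT in0 = NOT False = True
s4 = s3 NOR in1 = True NOR False = False
s6 = s4 OR s1 = False OR False = False
s8 = s6 OR s3 = False OR True = True
s12 = s8 AND s2 = True AND True = True

s6 = False, s12 = True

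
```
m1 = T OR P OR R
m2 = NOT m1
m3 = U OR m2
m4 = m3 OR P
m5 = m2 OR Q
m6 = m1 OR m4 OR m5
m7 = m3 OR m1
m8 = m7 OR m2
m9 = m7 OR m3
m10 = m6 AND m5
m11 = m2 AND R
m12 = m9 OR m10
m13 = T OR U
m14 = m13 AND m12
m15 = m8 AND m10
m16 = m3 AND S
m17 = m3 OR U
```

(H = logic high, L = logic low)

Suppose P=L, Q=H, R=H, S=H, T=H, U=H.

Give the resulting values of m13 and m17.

m13 = H; m17 = H

m1 = T OR P OR R = H OR L OR H = H
m2 = NOT m1 = NOT H = L
m3 = U OR m2 = H OR L = H
m13 = T OR U = H OR H = H
m17 = m3 OR U = H OR H = H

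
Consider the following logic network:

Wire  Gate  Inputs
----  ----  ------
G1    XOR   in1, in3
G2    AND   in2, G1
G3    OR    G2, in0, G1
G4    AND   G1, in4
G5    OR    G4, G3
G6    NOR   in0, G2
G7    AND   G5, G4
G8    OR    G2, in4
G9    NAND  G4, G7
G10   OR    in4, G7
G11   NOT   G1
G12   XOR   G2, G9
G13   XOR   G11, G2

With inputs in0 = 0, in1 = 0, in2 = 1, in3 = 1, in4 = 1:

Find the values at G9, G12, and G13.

G1 = in1 XOR in3 = 0 XOR 1 = 1
G2 = in2 AND G1 = 1 AND 1 = 1
G3 = G2 OR in0 OR G1 = 1 OR 0 OR 1 = 1
G4 = G1 AND in4 = 1 AND 1 = 1
G5 = G4 OR G3 = 1 OR 1 = 1
G7 = G5 AND G4 = 1 AND 1 = 1
G9 = G4 NAND G7 = 1 NAND 1 = 0
G11 = NOT G1 = NOT 1 = 0
G12 = G2 XOR G9 = 1 XOR 0 = 1
G13 = G11 XOR G2 = 0 XOR 1 = 1

G9 = 0, G12 = 1, G13 = 1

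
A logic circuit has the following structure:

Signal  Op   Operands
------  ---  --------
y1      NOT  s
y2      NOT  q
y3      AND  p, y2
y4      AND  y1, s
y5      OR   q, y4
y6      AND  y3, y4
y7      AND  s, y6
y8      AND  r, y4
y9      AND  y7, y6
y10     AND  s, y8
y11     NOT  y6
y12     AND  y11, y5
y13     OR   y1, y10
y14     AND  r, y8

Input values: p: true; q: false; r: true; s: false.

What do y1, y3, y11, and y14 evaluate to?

y1 = NOT s = NOT false = true
y2 = NOT q = NOT false = true
y3 = p AND y2 = true AND true = true
y4 = y1 AND s = true AND false = false
y6 = y3 AND y4 = true AND false = false
y8 = r AND y4 = true AND false = false
y11 = NOT y6 = NOT false = true
y14 = r AND y8 = true AND false = false

y1 = true, y3 = true, y11 = true, y14 = false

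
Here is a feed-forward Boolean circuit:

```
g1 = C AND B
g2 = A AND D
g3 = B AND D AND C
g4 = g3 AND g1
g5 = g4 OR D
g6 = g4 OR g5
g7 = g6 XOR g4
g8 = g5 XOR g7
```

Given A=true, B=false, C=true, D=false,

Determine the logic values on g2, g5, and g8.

g1 = C AND B = true AND false = false
g2 = A AND D = true AND false = false
g3 = B AND D AND C = false AND false AND true = false
g4 = g3 AND g1 = false AND false = false
g5 = g4 OR D = false OR false = false
g6 = g4 OR g5 = false OR false = false
g7 = g6 XOR g4 = false XOR false = false
g8 = g5 XOR g7 = false XOR false = false

g2 = false; g5 = false; g8 = false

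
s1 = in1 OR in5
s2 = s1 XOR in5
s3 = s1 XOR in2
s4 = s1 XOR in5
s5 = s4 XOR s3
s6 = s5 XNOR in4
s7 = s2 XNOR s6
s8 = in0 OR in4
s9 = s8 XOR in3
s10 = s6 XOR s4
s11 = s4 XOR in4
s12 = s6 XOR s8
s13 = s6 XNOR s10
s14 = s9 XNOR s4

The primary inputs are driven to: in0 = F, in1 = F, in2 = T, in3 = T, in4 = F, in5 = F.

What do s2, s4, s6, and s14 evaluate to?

s1 = in1 OR in5 = F OR F = F
s2 = s1 XOR in5 = F XOR F = F
s3 = s1 XOR in2 = F XOR T = T
s4 = s1 XOR in5 = F XOR F = F
s5 = s4 XOR s3 = F XOR T = T
s6 = s5 XNOR in4 = T XNOR F = F
s8 = in0 OR in4 = F OR F = F
s9 = s8 XOR in3 = F XOR T = T
s14 = s9 XNOR s4 = T XNOR F = F

s2 = F  s4 = F  s6 = F  s14 = F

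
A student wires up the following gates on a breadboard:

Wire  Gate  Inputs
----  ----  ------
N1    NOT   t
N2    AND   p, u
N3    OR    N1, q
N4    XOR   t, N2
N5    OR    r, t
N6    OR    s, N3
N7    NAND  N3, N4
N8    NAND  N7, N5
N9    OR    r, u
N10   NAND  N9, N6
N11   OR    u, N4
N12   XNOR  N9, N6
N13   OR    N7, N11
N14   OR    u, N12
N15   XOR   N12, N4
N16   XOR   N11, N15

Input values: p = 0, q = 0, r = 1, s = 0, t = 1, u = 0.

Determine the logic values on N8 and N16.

N1 = NOT t = NOT 1 = 0
N2 = p AND u = 0 AND 0 = 0
N3 = N1 OR q = 0 OR 0 = 0
N4 = t XOR N2 = 1 XOR 0 = 1
N5 = r OR t = 1 OR 1 = 1
N6 = s OR N3 = 0 OR 0 = 0
N7 = N3 NAND N4 = 0 NAND 1 = 1
N8 = N7 NAND N5 = 1 NAND 1 = 0
N9 = r OR u = 1 OR 0 = 1
N11 = u OR N4 = 0 OR 1 = 1
N12 = N9 XNOR N6 = 1 XNOR 0 = 0
N15 = N12 XOR N4 = 0 XOR 1 = 1
N16 = N11 XOR N15 = 1 XOR 1 = 0

N8 = 0, N16 = 0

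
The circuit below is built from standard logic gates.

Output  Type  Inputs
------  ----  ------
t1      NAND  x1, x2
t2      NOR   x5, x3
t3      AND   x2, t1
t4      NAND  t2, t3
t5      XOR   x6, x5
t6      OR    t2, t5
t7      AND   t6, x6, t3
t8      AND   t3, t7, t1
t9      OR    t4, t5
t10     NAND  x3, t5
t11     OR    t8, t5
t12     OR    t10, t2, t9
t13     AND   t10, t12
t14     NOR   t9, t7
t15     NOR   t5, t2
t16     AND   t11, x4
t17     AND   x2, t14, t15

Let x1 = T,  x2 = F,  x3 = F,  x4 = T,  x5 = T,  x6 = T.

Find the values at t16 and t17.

t1 = x1 NAND x2 = T NAND F = T
t2 = x5 NOR x3 = T NOR F = F
t3 = x2 AND t1 = F AND T = F
t4 = t2 NAND t3 = F NAND F = T
t5 = x6 XOR x5 = T XOR T = F
t6 = t2 OR t5 = F OR F = F
t7 = t6 AND x6 AND t3 = F AND T AND F = F
t8 = t3 AND t7 AND t1 = F AND F AND T = F
t9 = t4 OR t5 = T OR F = T
t11 = t8 OR t5 = F OR F = F
t14 = t9 NOR t7 = T NOR F = F
t15 = t5 NOR t2 = F NOR F = T
t16 = t11 AND x4 = F AND T = F
t17 = x2 AND t14 AND t15 = F AND F AND T = F

t16 = F; t17 = F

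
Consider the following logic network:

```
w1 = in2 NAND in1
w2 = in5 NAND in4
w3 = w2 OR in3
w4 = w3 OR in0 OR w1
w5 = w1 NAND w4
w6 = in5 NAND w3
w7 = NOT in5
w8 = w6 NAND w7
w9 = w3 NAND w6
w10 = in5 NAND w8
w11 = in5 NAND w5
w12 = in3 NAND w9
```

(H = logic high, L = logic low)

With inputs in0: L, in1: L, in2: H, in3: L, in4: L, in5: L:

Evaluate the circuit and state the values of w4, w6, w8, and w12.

w1 = in2 NAND in1 = H NAND L = H
w2 = in5 NAND in4 = L NAND L = H
w3 = w2 OR in3 = H OR L = H
w4 = w3 OR in0 OR w1 = H OR L OR H = H
w6 = in5 NAND w3 = L NAND H = H
w7 = NOT in5 = NOT L = H
w8 = w6 NAND w7 = H NAND H = L
w9 = w3 NAND w6 = H NAND H = L
w12 = in3 NAND w9 = L NAND L = H

w4 = H; w6 = H; w8 = L; w12 = H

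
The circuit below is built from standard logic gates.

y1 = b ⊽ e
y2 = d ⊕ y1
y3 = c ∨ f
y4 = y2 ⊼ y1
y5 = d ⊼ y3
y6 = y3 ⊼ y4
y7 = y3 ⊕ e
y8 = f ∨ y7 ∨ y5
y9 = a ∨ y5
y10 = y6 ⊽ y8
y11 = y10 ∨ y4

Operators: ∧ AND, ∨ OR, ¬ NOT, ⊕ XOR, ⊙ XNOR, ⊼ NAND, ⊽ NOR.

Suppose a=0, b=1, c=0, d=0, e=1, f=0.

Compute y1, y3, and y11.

y1 = 0  y3 = 0  y11 = 1

y1 = b NOR e = 1 NOR 1 = 0
y2 = d XOR y1 = 0 XOR 0 = 0
y3 = c OR f = 0 OR 0 = 0
y4 = y2 NAND y1 = 0 NAND 0 = 1
y5 = d NAND y3 = 0 NAND 0 = 1
y6 = y3 NAND y4 = 0 NAND 1 = 1
y7 = y3 XOR e = 0 XOR 1 = 1
y8 = f OR y7 OR y5 = 0 OR 1 OR 1 = 1
y10 = y6 NOR y8 = 1 NOR 1 = 0
y11 = y10 OR y4 = 0 OR 1 = 1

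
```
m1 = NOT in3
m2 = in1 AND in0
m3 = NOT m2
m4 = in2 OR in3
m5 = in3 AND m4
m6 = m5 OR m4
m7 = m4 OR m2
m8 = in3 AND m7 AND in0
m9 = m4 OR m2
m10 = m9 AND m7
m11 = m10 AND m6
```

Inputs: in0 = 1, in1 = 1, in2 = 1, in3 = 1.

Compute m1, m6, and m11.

m1 = NOT in3 = NOT 1 = 0
m2 = in1 AND in0 = 1 AND 1 = 1
m4 = in2 OR in3 = 1 OR 1 = 1
m5 = in3 AND m4 = 1 AND 1 = 1
m6 = m5 OR m4 = 1 OR 1 = 1
m7 = m4 OR m2 = 1 OR 1 = 1
m9 = m4 OR m2 = 1 OR 1 = 1
m10 = m9 AND m7 = 1 AND 1 = 1
m11 = m10 AND m6 = 1 AND 1 = 1

m1 = 0; m6 = 1; m11 = 1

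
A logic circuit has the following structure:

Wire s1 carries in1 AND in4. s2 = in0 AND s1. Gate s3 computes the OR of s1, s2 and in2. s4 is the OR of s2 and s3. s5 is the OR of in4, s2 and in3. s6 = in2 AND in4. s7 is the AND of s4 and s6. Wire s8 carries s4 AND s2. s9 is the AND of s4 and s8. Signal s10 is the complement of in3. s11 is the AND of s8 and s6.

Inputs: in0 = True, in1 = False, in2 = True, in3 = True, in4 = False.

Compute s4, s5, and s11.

s4 = True, s5 = True, s11 = False

s1 = in1 AND in4 = False AND False = False
s2 = in0 AND s1 = True AND False = False
s3 = s1 OR s2 OR in2 = False OR False OR True = True
s4 = s2 OR s3 = False OR True = True
s5 = in4 OR s2 OR in3 = False OR False OR True = True
s6 = in2 AND in4 = True AND False = False
s8 = s4 AND s2 = True AND False = False
s11 = s8 AND s6 = False AND False = False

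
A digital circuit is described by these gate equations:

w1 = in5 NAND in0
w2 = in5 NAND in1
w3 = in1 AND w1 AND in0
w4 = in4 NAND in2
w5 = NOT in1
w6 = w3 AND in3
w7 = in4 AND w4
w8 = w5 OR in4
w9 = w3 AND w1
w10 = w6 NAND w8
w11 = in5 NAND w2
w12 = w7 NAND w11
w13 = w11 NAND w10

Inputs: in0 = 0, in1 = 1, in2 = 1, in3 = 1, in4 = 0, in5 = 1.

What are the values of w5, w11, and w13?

w5 = 0  w11 = 1  w13 = 0

w1 = in5 NAND in0 = 1 NAND 0 = 1
w2 = in5 NAND in1 = 1 NAND 1 = 0
w3 = in1 AND w1 AND in0 = 1 AND 1 AND 0 = 0
w5 = NOT in1 = NOT 1 = 0
w6 = w3 AND in3 = 0 AND 1 = 0
w8 = w5 OR in4 = 0 OR 0 = 0
w10 = w6 NAND w8 = 0 NAND 0 = 1
w11 = in5 NAND w2 = 1 NAND 0 = 1
w13 = w11 NAND w10 = 1 NAND 1 = 0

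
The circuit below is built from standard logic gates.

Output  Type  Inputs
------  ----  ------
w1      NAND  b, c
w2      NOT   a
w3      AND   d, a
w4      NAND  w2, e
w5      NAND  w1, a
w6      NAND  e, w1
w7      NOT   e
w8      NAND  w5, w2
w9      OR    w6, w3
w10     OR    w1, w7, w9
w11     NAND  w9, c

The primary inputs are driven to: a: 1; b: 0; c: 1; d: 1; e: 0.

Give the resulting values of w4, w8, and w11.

w1 = b NAND c = 0 NAND 1 = 1
w2 = NOT a = NOT 1 = 0
w3 = d AND a = 1 AND 1 = 1
w4 = w2 NAND e = 0 NAND 0 = 1
w5 = w1 NAND a = 1 NAND 1 = 0
w6 = e NAND w1 = 0 NAND 1 = 1
w8 = w5 NAND w2 = 0 NAND 0 = 1
w9 = w6 OR w3 = 1 OR 1 = 1
w11 = w9 NAND c = 1 NAND 1 = 0

w4 = 1; w8 = 1; w11 = 0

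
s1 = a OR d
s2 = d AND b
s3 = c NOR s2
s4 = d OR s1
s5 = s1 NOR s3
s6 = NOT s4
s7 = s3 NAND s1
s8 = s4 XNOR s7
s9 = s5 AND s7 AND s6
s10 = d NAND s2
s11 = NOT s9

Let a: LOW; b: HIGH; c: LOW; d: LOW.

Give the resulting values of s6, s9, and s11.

s1 = a OR d = LOW OR LOW = LOW
s2 = d AND b = LOW AND HIGH = LOW
s3 = c NOR s2 = LOW NOR LOW = HIGH
s4 = d OR s1 = LOW OR LOW = LOW
s5 = s1 NOR s3 = LOW NOR HIGH = LOW
s6 = NOT s4 = NOT LOW = HIGH
s7 = s3 NAND s1 = HIGH NAND LOW = HIGH
s9 = s5 AND s7 AND s6 = LOW AND HIGH AND HIGH = LOW
s11 = NOT s9 = NOT LOW = HIGH

s6 = HIGH, s9 = LOW, s11 = HIGH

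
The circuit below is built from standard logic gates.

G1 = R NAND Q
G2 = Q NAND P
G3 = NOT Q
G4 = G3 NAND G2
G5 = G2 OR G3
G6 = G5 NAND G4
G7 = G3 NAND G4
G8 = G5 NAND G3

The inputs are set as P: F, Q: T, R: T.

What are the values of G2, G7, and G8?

G2 = T, G7 = T, G8 = T

G2 = Q NAND P = T NAND F = T
G3 = NOT Q = NOT T = F
G4 = G3 NAND G2 = F NAND T = T
G5 = G2 OR G3 = T OR F = T
G7 = G3 NAND G4 = F NAND T = T
G8 = G5 NAND G3 = T NAND F = T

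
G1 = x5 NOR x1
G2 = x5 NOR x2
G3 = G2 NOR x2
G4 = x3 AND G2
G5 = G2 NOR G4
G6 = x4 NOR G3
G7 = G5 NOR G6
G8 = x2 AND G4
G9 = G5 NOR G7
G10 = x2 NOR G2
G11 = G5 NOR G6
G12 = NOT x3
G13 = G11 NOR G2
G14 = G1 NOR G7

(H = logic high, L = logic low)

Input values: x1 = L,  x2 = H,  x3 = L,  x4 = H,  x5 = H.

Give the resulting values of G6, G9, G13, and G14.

G1 = x5 NOR x1 = H NOR L = L
G2 = x5 NOR x2 = H NOR H = L
G3 = G2 NOR x2 = L NOR H = L
G4 = x3 AND G2 = L AND L = L
G5 = G2 NOR G4 = L NOR L = H
G6 = x4 NOR G3 = H NOR L = L
G7 = G5 NOR G6 = H NOR L = L
G9 = G5 NOR G7 = H NOR L = L
G11 = G5 NOR G6 = H NOR L = L
G13 = G11 NOR G2 = L NOR L = H
G14 = G1 NOR G7 = L NOR L = H

G6 = L, G9 = L, G13 = H, G14 = H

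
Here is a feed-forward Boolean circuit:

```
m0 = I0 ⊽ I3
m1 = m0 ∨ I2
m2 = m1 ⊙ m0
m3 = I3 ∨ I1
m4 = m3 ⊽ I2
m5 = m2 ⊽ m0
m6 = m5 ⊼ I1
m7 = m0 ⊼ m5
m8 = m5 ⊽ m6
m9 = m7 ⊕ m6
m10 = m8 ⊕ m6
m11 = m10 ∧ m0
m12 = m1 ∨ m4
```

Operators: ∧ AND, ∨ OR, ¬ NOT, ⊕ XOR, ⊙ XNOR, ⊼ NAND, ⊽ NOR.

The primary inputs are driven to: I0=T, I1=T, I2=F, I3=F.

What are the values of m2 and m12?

m0 = I0 NOR I3 = T NOR F = F
m1 = m0 OR I2 = F OR F = F
m2 = m1 XNOR m0 = F XNOR F = T
m3 = I3 OR I1 = F OR T = T
m4 = m3 NOR I2 = T NOR F = F
m12 = m1 OR m4 = F OR F = F

m2 = T, m12 = F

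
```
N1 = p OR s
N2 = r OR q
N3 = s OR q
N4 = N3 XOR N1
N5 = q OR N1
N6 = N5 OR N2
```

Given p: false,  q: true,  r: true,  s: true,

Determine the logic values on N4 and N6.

N1 = p OR s = false OR true = true
N2 = r OR q = true OR true = true
N3 = s OR q = true OR true = true
N4 = N3 XOR N1 = true XOR true = false
N5 = q OR N1 = true OR true = true
N6 = N5 OR N2 = true OR true = true

N4 = false  N6 = true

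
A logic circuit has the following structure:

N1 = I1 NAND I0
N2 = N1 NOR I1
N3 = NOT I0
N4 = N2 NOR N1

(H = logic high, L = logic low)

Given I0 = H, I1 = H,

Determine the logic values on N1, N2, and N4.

N1 = L; N2 = L; N4 = H

N1 = I1 NAND I0 = H NAND H = L
N2 = N1 NOR I1 = L NOR H = L
N4 = N2 NOR N1 = L NOR L = H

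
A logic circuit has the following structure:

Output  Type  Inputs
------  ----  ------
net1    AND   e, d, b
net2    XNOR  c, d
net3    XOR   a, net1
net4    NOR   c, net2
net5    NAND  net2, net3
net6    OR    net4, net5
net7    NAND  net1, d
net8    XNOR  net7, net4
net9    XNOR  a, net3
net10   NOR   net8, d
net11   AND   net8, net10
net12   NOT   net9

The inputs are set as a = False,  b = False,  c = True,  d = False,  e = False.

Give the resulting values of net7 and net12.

net7 = True; net12 = False

net1 = e AND d AND b = False AND False AND False = False
net3 = a XOR net1 = False XOR False = False
net7 = net1 NAND d = False NAND False = True
net9 = a XNOR net3 = False XNOR False = True
net12 = NOT net9 = NOT True = False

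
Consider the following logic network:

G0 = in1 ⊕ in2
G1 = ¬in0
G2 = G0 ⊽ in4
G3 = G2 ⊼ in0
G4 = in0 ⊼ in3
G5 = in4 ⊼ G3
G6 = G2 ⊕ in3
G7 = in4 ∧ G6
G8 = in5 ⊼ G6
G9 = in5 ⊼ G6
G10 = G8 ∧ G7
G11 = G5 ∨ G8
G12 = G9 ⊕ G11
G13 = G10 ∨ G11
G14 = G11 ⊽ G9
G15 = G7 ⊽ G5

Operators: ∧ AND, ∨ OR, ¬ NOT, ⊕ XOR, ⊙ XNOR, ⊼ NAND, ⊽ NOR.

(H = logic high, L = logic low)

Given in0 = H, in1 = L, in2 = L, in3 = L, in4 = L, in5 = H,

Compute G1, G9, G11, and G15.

G1 = L, G9 = L, G11 = H, G15 = L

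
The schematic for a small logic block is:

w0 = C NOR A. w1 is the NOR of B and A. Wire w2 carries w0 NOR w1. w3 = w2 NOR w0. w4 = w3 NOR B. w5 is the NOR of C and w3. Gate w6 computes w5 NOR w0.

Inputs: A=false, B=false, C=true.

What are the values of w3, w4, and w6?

w3 = true, w4 = false, w6 = true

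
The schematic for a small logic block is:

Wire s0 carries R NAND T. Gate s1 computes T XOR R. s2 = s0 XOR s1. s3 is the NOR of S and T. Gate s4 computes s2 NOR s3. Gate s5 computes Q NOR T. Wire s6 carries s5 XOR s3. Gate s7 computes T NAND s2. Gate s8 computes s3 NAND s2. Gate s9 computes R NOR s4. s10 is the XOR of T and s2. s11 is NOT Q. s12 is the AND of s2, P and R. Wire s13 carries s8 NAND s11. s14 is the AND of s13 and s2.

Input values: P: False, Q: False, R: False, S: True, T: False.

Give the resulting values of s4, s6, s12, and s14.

s4 = False, s6 = True, s12 = False, s14 = False

s0 = R NAND T = False NAND False = True
s1 = T XOR R = False XOR False = False
s2 = s0 XOR s1 = True XOR False = True
s3 = S NOR T = True NOR False = False
s4 = s2 NOR s3 = True NOR False = False
s5 = Q NOR T = False NOR False = True
s6 = s5 XOR s3 = True XOR False = True
s8 = s3 NAND s2 = False NAND True = True
s11 = NOT Q = NOT False = True
s12 = s2 AND P AND R = True AND False AND False = False
s13 = s8 NAND s11 = True NAND True = False
s14 = s13 AND s2 = False AND True = False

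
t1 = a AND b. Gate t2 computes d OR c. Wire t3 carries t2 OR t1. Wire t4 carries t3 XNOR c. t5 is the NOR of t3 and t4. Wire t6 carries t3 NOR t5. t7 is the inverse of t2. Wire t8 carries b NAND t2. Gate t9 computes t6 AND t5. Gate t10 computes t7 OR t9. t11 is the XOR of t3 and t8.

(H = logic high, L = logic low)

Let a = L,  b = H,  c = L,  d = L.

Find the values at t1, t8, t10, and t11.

t1 = L, t8 = H, t10 = H, t11 = H

t1 = a AND b = L AND H = L
t2 = d OR c = L OR L = L
t3 = t2 OR t1 = L OR L = L
t4 = t3 XNOR c = L XNOR L = H
t5 = t3 NOR t4 = L NOR H = L
t6 = t3 NOR t5 = L NOR L = H
t7 = NOT t2 = NOT L = H
t8 = b NAND t2 = H NAND L = H
t9 = t6 AND t5 = H AND L = L
t10 = t7 OR t9 = H OR L = H
t11 = t3 XOR t8 = L XOR H = H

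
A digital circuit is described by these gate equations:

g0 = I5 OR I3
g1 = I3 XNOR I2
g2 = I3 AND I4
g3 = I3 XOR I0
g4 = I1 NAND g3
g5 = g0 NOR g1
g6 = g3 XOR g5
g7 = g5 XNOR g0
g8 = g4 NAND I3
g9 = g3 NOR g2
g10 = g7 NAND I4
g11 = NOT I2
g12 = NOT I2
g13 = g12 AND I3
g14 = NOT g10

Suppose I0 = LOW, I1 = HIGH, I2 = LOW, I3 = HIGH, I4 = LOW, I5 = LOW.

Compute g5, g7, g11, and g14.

g0 = I5 OR I3 = LOW OR HIGH = HIGH
g1 = I3 XNOR I2 = HIGH XNOR LOW = LOW
g5 = g0 NOR g1 = HIGH NOR LOW = LOW
g7 = g5 XNOR g0 = LOW XNOR HIGH = LOW
g10 = g7 NAND I4 = LOW NAND LOW = HIGH
g11 = NOT I2 = NOT LOW = HIGH
g14 = NOT g10 = NOT HIGH = LOW

g5 = LOW, g7 = LOW, g11 = HIGH, g14 = LOW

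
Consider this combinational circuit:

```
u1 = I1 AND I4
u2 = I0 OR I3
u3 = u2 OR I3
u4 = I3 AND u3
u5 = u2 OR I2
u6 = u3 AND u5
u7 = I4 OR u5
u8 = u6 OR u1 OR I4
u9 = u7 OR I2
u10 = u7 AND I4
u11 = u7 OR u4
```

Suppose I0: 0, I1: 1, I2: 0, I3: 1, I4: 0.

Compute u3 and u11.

u2 = I0 OR I3 = 0 OR 1 = 1
u3 = u2 OR I3 = 1 OR 1 = 1
u4 = I3 AND u3 = 1 AND 1 = 1
u5 = u2 OR I2 = 1 OR 0 = 1
u7 = I4 OR u5 = 0 OR 1 = 1
u11 = u7 OR u4 = 1 OR 1 = 1

u3 = 1  u11 = 1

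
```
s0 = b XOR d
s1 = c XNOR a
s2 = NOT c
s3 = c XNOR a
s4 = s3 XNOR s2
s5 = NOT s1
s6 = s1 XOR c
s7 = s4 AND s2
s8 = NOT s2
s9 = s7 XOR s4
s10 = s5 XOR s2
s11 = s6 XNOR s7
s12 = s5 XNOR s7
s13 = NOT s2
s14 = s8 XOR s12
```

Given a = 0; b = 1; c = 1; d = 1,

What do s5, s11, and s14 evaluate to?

s5 = 1  s11 = 0  s14 = 1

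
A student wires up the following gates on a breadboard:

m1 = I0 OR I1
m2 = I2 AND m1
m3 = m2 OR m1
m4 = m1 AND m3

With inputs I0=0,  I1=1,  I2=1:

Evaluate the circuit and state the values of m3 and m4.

m1 = I0 OR I1 = 0 OR 1 = 1
m2 = I2 AND m1 = 1 AND 1 = 1
m3 = m2 OR m1 = 1 OR 1 = 1
m4 = m1 AND m3 = 1 AND 1 = 1

m3 = 1, m4 = 1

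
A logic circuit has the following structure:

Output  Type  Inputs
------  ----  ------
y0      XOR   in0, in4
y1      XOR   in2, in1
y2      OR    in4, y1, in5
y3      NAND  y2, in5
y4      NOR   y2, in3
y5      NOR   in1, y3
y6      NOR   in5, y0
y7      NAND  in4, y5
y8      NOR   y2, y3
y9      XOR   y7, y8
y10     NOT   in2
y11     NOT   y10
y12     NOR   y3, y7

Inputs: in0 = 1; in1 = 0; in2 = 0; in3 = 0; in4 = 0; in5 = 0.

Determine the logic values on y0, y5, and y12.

y0 = 1, y5 = 0, y12 = 0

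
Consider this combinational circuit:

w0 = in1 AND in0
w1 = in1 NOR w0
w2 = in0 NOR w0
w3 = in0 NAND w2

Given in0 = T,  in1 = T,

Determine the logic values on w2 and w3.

w0 = in1 AND in0 = T AND T = T
w2 = in0 NOR w0 = T NOR T = F
w3 = in0 NAND w2 = T NAND F = T

w2 = F, w3 = T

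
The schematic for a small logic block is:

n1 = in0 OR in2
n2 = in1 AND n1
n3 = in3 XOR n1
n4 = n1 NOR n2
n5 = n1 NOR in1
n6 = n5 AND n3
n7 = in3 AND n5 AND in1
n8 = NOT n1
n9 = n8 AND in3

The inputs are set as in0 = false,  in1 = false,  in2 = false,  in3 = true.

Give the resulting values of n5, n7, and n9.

n5 = true; n7 = false; n9 = true

n1 = in0 OR in2 = false OR false = false
n5 = n1 NOR in1 = false NOR false = true
n7 = in3 AND n5 AND in1 = true AND true AND false = false
n8 = NOT n1 = NOT false = true
n9 = n8 AND in3 = true AND true = true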